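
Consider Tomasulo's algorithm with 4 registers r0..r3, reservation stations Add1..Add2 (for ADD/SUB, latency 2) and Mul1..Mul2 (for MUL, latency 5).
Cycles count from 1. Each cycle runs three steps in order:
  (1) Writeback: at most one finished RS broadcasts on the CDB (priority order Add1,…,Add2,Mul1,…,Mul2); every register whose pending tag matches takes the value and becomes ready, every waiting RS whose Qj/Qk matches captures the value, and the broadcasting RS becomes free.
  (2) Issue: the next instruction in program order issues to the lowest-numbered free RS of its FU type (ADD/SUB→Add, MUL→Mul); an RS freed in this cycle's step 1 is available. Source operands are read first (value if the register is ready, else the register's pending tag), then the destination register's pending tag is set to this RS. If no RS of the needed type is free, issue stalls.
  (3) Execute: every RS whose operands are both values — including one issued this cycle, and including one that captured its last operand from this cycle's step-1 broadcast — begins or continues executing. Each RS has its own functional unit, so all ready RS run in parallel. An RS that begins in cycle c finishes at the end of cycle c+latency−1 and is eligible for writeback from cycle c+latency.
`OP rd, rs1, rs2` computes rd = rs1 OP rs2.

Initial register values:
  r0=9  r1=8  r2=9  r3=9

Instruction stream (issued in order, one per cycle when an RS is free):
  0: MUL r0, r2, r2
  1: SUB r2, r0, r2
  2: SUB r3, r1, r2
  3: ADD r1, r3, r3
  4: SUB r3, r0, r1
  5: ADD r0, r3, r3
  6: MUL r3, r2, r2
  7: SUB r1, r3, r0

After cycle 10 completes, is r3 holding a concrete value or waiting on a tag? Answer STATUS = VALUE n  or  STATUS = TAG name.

c1: issue MUL r0<-Mul1 | r0:Mul1,r1:8,r2:9,r3:9
c2: issue SUB r2<-Add1 | r0:Mul1,r1:8,r2:Add1,r3:9
c3: issue SUB r3<-Add2 | r0:Mul1,r1:8,r2:Add1,r3:Add2
c4: stall | r0:Mul1,r1:8,r2:Add1,r3:Add2
c5: stall | r0:Mul1,r1:8,r2:Add1,r3:Add2
c6: CDB Mul1=81; stall | r0:81,r1:8,r2:Add1,r3:Add2
c7: stall | r0:81,r1:8,r2:Add1,r3:Add2
c8: CDB Add1=72; issue ADD r1<-Add1 | r0:81,r1:Add1,r2:72,r3:Add2
c9: stall | r0:81,r1:Add1,r2:72,r3:Add2
c10: CDB Add2=-64; issue SUB r3<-Add2 | r0:81,r1:Add1,r2:72,r3:Add2

STATUS = TAG Add2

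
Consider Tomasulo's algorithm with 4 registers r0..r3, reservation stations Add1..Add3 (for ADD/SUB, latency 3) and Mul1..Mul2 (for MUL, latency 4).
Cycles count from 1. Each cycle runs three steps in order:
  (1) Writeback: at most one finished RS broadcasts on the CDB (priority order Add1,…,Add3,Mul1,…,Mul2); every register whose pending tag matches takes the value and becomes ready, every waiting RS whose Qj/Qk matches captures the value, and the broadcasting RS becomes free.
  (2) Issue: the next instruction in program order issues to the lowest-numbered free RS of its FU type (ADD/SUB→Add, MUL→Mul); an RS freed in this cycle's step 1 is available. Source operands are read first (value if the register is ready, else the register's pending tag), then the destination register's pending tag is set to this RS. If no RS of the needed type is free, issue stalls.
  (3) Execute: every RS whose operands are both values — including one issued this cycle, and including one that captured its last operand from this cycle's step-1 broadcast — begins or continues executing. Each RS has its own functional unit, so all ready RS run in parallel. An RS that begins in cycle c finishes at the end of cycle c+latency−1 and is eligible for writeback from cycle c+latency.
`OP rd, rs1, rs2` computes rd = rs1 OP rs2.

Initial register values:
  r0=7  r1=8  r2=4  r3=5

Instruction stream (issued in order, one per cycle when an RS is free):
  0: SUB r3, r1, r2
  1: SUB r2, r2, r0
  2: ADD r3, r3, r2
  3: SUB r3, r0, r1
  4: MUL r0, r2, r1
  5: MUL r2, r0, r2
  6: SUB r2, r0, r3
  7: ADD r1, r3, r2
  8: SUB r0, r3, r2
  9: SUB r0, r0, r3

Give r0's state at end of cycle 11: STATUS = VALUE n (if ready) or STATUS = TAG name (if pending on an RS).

STATUS = TAG Add3

cycle 1: issue SUB r3<-Add1 // r0:7,r1:8,r2:4,r3:Add1
cycle 2: issue SUB r2<-Add2 // r0:7,r1:8,r2:Add2,r3:Add1
cycle 3: issue ADD r3<-Add3 // r0:7,r1:8,r2:Add2,r3:Add3
cycle 4: CDB Add1=4; issue SUB r3<-Add1 // r0:7,r1:8,r2:Add2,r3:Add1
cycle 5: CDB Add2=-3; issue MUL r0<-Mul1 // r0:Mul1,r1:8,r2:-3,r3:Add1
cycle 6: issue MUL r2<-Mul2 // r0:Mul1,r1:8,r2:Mul2,r3:Add1
cycle 7: CDB Add1=-1; issue SUB r2<-Add1 // r0:Mul1,r1:8,r2:Add1,r3:-1
cycle 8: CDB Add3=1; issue ADD r1<-Add2 // r0:Mul1,r1:Add2,r2:Add1,r3:-1
cycle 9: CDB Mul1=-24; issue SUB r0<-Add3 // r0:Add3,r1:Add2,r2:Add1,r3:-1
cycle 10: stall // r0:Add3,r1:Add2,r2:Add1,r3:-1
cycle 11: stall // r0:Add3,r1:Add2,r2:Add1,r3:-1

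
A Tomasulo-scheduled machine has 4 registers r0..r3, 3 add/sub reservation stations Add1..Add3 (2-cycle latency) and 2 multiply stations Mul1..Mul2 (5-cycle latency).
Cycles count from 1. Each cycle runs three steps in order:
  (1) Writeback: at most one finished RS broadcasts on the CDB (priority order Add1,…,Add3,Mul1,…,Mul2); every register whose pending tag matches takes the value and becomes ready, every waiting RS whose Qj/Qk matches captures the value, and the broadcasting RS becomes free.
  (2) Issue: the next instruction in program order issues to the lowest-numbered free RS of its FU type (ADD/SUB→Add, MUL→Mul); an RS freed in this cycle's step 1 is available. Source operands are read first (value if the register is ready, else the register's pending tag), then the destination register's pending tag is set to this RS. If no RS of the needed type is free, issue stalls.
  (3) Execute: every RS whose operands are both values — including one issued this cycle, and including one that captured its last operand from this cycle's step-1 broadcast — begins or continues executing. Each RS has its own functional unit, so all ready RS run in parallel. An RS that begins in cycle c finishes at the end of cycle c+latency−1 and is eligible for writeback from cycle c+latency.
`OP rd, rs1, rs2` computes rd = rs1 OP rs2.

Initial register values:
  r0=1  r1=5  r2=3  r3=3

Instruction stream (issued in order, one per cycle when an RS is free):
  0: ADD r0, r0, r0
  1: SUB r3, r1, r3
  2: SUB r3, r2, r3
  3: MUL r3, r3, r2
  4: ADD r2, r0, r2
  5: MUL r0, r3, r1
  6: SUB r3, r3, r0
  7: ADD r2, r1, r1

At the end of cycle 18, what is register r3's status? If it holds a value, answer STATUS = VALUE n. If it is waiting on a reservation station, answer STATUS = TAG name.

STATUS = VALUE -12

c1: issue ADD r0<-Add1 | r0:Add1,r1:5,r2:3,r3:3
c2: issue SUB r3<-Add2 | r0:Add1,r1:5,r2:3,r3:Add2
c3: CDB Add1=2; issue SUB r3<-Add1 | r0:2,r1:5,r2:3,r3:Add1
c4: CDB Add2=2; issue MUL r3<-Mul1 | r0:2,r1:5,r2:3,r3:Mul1
c5: issue ADD r2<-Add2 | r0:2,r1:5,r2:Add2,r3:Mul1
c6: CDB Add1=1; issue MUL r0<-Mul2 | r0:Mul2,r1:5,r2:Add2,r3:Mul1
c7: CDB Add2=5; issue SUB r3<-Add1 | r0:Mul2,r1:5,r2:5,r3:Add1
c8: issue ADD r2<-Add2 | r0:Mul2,r1:5,r2:Add2,r3:Add1
c9: - | r0:Mul2,r1:5,r2:Add2,r3:Add1
c10: CDB Add2=10 | r0:Mul2,r1:5,r2:10,r3:Add1
c11: CDB Mul1=3 | r0:Mul2,r1:5,r2:10,r3:Add1
c12: - | r0:Mul2,r1:5,r2:10,r3:Add1
c13: - | r0:Mul2,r1:5,r2:10,r3:Add1
c14: - | r0:Mul2,r1:5,r2:10,r3:Add1
c15: - | r0:Mul2,r1:5,r2:10,r3:Add1
c16: CDB Mul2=15 | r0:15,r1:5,r2:10,r3:Add1
c17: - | r0:15,r1:5,r2:10,r3:Add1
c18: CDB Add1=-12 | r0:15,r1:5,r2:10,r3:-12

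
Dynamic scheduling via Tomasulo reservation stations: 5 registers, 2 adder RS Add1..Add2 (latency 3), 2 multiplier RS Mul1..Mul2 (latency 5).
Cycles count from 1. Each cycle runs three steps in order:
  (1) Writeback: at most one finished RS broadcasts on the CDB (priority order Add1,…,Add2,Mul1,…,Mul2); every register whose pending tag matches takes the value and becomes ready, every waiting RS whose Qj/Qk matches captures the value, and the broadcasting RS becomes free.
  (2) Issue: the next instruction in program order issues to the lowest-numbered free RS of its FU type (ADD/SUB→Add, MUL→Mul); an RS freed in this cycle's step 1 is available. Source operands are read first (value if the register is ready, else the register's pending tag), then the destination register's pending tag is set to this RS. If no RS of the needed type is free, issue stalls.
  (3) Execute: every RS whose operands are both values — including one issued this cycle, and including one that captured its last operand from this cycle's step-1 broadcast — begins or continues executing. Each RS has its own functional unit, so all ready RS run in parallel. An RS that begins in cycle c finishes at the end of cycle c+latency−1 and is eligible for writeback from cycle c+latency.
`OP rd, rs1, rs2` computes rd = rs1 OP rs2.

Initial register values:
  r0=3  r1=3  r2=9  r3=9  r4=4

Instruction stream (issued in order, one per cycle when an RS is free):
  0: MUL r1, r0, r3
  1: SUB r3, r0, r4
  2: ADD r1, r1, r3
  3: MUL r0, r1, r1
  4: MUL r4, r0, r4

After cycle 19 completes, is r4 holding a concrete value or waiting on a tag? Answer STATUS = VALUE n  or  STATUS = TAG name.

STATUS = VALUE 2704

  c1: issue MUL r1<-Mul1  regs: r0:3,r1:Mul1,r2:9,r3:9,r4:4
  c2: issue SUB r3<-Add1  regs: r0:3,r1:Mul1,r2:9,r3:Add1,r4:4
  c3: issue ADD r1<-Add2  regs: r0:3,r1:Add2,r2:9,r3:Add1,r4:4
  c4: issue MUL r0<-Mul2  regs: r0:Mul2,r1:Add2,r2:9,r3:Add1,r4:4
  c5: CDB Add1=-1; stall  regs: r0:Mul2,r1:Add2,r2:9,r3:-1,r4:4
  c6: CDB Mul1=27; issue MUL r4<-Mul1  regs: r0:Mul2,r1:Add2,r2:9,r3:-1,r4:Mul1
  c7: -  regs: r0:Mul2,r1:Add2,r2:9,r3:-1,r4:Mul1
  c8: -  regs: r0:Mul2,r1:Add2,r2:9,r3:-1,r4:Mul1
  c9: CDB Add2=26  regs: r0:Mul2,r1:26,r2:9,r3:-1,r4:Mul1
  c10: -  regs: r0:Mul2,r1:26,r2:9,r3:-1,r4:Mul1
  c11: -  regs: r0:Mul2,r1:26,r2:9,r3:-1,r4:Mul1
  c12: -  regs: r0:Mul2,r1:26,r2:9,r3:-1,r4:Mul1
  c13: -  regs: r0:Mul2,r1:26,r2:9,r3:-1,r4:Mul1
  c14: CDB Mul2=676  regs: r0:676,r1:26,r2:9,r3:-1,r4:Mul1
  c15: -  regs: r0:676,r1:26,r2:9,r3:-1,r4:Mul1
  c16: -  regs: r0:676,r1:26,r2:9,r3:-1,r4:Mul1
  c17: -  regs: r0:676,r1:26,r2:9,r3:-1,r4:Mul1
  c18: -  regs: r0:676,r1:26,r2:9,r3:-1,r4:Mul1
  c19: CDB Mul1=2704  regs: r0:676,r1:26,r2:9,r3:-1,r4:2704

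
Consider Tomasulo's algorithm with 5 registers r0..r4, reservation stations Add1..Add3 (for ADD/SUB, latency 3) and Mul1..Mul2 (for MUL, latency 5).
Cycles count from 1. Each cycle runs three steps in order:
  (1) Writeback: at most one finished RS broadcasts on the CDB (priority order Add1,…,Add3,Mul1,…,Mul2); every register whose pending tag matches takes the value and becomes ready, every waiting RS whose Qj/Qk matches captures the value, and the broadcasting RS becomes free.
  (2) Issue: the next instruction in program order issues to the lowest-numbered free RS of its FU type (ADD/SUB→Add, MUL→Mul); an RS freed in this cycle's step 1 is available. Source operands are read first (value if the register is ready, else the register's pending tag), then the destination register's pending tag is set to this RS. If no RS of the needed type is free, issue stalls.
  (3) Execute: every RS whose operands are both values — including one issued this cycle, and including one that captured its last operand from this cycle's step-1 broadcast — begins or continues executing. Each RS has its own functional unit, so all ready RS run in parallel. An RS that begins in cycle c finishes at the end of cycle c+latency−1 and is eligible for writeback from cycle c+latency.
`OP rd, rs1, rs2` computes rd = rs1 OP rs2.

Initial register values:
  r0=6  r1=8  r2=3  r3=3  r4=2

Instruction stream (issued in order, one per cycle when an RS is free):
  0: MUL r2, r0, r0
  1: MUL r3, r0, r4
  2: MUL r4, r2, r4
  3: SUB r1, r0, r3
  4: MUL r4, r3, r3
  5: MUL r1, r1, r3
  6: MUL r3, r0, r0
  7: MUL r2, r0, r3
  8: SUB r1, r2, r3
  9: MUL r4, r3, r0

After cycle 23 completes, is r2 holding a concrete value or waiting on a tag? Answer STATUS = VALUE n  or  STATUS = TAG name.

STATUS = VALUE 216

cycle 1: issue MUL r2<-Mul1 // r0:6,r1:8,r2:Mul1,r3:3,r4:2
cycle 2: issue MUL r3<-Mul2 // r0:6,r1:8,r2:Mul1,r3:Mul2,r4:2
cycle 3: stall // r0:6,r1:8,r2:Mul1,r3:Mul2,r4:2
cycle 4: stall // r0:6,r1:8,r2:Mul1,r3:Mul2,r4:2
cycle 5: stall // r0:6,r1:8,r2:Mul1,r3:Mul2,r4:2
cycle 6: CDB Mul1=36; issue MUL r4<-Mul1 // r0:6,r1:8,r2:36,r3:Mul2,r4:Mul1
cycle 7: CDB Mul2=12; issue SUB r1<-Add1 // r0:6,r1:Add1,r2:36,r3:12,r4:Mul1
cycle 8: issue MUL r4<-Mul2 // r0:6,r1:Add1,r2:36,r3:12,r4:Mul2
cycle 9: stall // r0:6,r1:Add1,r2:36,r3:12,r4:Mul2
cycle 10: CDB Add1=-6; stall // r0:6,r1:-6,r2:36,r3:12,r4:Mul2
cycle 11: CDB Mul1=72; issue MUL r1<-Mul1 // r0:6,r1:Mul1,r2:36,r3:12,r4:Mul2
cycle 12: stall // r0:6,r1:Mul1,r2:36,r3:12,r4:Mul2
cycle 13: CDB Mul2=144; issue MUL r3<-Mul2 // r0:6,r1:Mul1,r2:36,r3:Mul2,r4:144
cycle 14: stall // r0:6,r1:Mul1,r2:36,r3:Mul2,r4:144
cycle 15: stall // r0:6,r1:Mul1,r2:36,r3:Mul2,r4:144
cycle 16: CDB Mul1=-72; issue MUL r2<-Mul1 // r0:6,r1:-72,r2:Mul1,r3:Mul2,r4:144
cycle 17: issue SUB r1<-Add1 // r0:6,r1:Add1,r2:Mul1,r3:Mul2,r4:144
cycle 18: CDB Mul2=36; issue MUL r4<-Mul2 // r0:6,r1:Add1,r2:Mul1,r3:36,r4:Mul2
cycle 19: - // r0:6,r1:Add1,r2:Mul1,r3:36,r4:Mul2
cycle 20: - // r0:6,r1:Add1,r2:Mul1,r3:36,r4:Mul2
cycle 21: - // r0:6,r1:Add1,r2:Mul1,r3:36,r4:Mul2
cycle 22: - // r0:6,r1:Add1,r2:Mul1,r3:36,r4:Mul2
cycle 23: CDB Mul1=216 // r0:6,r1:Add1,r2:216,r3:36,r4:Mul2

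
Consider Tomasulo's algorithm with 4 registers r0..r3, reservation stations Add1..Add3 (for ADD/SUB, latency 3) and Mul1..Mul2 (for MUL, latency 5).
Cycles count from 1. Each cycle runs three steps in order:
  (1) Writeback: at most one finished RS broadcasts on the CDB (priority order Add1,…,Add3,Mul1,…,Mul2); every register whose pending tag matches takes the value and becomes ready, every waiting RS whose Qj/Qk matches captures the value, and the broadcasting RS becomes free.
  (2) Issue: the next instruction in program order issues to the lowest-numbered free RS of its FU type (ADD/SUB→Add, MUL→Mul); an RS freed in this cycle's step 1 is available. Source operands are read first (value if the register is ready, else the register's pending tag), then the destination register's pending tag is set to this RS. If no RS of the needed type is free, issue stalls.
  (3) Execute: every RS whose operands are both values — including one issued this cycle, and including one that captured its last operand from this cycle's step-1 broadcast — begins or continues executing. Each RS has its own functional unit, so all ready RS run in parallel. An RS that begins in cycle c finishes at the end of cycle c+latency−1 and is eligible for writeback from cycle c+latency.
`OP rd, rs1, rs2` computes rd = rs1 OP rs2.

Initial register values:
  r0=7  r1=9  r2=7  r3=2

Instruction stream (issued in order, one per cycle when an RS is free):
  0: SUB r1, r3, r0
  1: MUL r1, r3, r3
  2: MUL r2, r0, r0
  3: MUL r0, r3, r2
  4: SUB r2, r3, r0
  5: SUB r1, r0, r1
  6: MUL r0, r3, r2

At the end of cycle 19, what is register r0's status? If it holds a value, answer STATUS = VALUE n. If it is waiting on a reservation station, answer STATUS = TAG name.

STATUS = TAG Mul2

  c1: issue SUB r1<-Add1  regs: r0:7,r1:Add1,r2:7,r3:2
  c2: issue MUL r1<-Mul1  regs: r0:7,r1:Mul1,r2:7,r3:2
  c3: issue MUL r2<-Mul2  regs: r0:7,r1:Mul1,r2:Mul2,r3:2
  c4: CDB Add1=-5; stall  regs: r0:7,r1:Mul1,r2:Mul2,r3:2
  c5: stall  regs: r0:7,r1:Mul1,r2:Mul2,r3:2
  c6: stall  regs: r0:7,r1:Mul1,r2:Mul2,r3:2
  c7: CDB Mul1=4; issue MUL r0<-Mul1  regs: r0:Mul1,r1:4,r2:Mul2,r3:2
  c8: CDB Mul2=49; issue SUB r2<-Add1  regs: r0:Mul1,r1:4,r2:Add1,r3:2
  c9: issue SUB r1<-Add2  regs: r0:Mul1,r1:Add2,r2:Add1,r3:2
  c10: issue MUL r0<-Mul2  regs: r0:Mul2,r1:Add2,r2:Add1,r3:2
  c11: -  regs: r0:Mul2,r1:Add2,r2:Add1,r3:2
  c12: -  regs: r0:Mul2,r1:Add2,r2:Add1,r3:2
  c13: CDB Mul1=98  regs: r0:Mul2,r1:Add2,r2:Add1,r3:2
  c14: -  regs: r0:Mul2,r1:Add2,r2:Add1,r3:2
  c15: -  regs: r0:Mul2,r1:Add2,r2:Add1,r3:2
  c16: CDB Add1=-96  regs: r0:Mul2,r1:Add2,r2:-96,r3:2
  c17: CDB Add2=94  regs: r0:Mul2,r1:94,r2:-96,r3:2
  c18: -  regs: r0:Mul2,r1:94,r2:-96,r3:2
  c19: -  regs: r0:Mul2,r1:94,r2:-96,r3:2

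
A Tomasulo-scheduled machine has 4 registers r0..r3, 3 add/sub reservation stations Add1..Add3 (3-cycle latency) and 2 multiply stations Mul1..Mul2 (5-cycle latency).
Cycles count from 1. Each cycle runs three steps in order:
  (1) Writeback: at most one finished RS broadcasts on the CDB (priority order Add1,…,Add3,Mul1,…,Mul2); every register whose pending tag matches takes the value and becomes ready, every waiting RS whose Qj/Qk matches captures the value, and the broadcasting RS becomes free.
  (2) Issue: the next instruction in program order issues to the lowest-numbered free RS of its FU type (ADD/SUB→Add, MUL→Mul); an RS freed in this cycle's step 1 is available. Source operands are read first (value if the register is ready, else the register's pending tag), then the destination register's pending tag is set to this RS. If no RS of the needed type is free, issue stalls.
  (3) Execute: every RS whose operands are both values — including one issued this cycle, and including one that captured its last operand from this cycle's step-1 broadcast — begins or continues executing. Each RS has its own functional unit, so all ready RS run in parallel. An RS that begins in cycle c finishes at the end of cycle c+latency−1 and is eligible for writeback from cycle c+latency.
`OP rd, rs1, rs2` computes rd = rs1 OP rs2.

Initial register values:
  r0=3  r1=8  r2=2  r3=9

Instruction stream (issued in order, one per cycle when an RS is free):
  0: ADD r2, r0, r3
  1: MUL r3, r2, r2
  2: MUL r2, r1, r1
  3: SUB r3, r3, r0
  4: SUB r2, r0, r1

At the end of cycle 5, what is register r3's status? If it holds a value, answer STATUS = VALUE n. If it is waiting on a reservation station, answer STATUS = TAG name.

cycle 1: issue ADD r2<-Add1 // r0:3,r1:8,r2:Add1,r3:9
cycle 2: issue MUL r3<-Mul1 // r0:3,r1:8,r2:Add1,r3:Mul1
cycle 3: issue MUL r2<-Mul2 // r0:3,r1:8,r2:Mul2,r3:Mul1
cycle 4: CDB Add1=12; issue SUB r3<-Add1 // r0:3,r1:8,r2:Mul2,r3:Add1
cycle 5: issue SUB r2<-Add2 // r0:3,r1:8,r2:Add2,r3:Add1

STATUS = TAG Add1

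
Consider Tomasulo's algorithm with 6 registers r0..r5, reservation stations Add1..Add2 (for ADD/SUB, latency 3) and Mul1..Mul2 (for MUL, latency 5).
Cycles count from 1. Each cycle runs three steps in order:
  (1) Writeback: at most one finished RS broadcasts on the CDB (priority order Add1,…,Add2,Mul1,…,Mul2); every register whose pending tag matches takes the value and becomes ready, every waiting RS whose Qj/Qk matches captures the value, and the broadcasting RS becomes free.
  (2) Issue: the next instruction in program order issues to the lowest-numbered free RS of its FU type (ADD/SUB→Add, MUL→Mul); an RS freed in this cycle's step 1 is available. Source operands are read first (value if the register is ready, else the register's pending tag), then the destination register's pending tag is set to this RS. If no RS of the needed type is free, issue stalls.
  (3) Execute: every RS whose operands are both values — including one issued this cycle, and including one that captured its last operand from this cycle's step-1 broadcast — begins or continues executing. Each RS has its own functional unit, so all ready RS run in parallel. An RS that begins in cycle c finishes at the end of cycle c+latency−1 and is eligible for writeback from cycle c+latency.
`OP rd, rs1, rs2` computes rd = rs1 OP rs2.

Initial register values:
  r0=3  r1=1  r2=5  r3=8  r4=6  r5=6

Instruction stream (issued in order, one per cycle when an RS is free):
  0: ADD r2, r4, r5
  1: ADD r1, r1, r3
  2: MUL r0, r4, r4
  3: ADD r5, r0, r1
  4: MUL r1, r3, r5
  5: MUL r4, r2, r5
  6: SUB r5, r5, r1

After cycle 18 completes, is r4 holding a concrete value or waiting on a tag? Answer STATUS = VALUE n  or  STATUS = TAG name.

cycle 1: issue ADD r2<-Add1 // r0:3,r1:1,r2:Add1,r3:8,r4:6,r5:6
cycle 2: issue ADD r1<-Add2 // r0:3,r1:Add2,r2:Add1,r3:8,r4:6,r5:6
cycle 3: issue MUL r0<-Mul1 // r0:Mul1,r1:Add2,r2:Add1,r3:8,r4:6,r5:6
cycle 4: CDB Add1=12; issue ADD r5<-Add1 // r0:Mul1,r1:Add2,r2:12,r3:8,r4:6,r5:Add1
cycle 5: CDB Add2=9; issue MUL r1<-Mul2 // r0:Mul1,r1:Mul2,r2:12,r3:8,r4:6,r5:Add1
cycle 6: stall // r0:Mul1,r1:Mul2,r2:12,r3:8,r4:6,r5:Add1
cycle 7: stall // r0:Mul1,r1:Mul2,r2:12,r3:8,r4:6,r5:Add1
cycle 8: CDB Mul1=36; issue MUL r4<-Mul1 // r0:36,r1:Mul2,r2:12,r3:8,r4:Mul1,r5:Add1
cycle 9: issue SUB r5<-Add2 // r0:36,r1:Mul2,r2:12,r3:8,r4:Mul1,r5:Add2
cycle 10: - // r0:36,r1:Mul2,r2:12,r3:8,r4:Mul1,r5:Add2
cycle 11: CDB Add1=45 // r0:36,r1:Mul2,r2:12,r3:8,r4:Mul1,r5:Add2
cycle 12: - // r0:36,r1:Mul2,r2:12,r3:8,r4:Mul1,r5:Add2
cycle 13: - // r0:36,r1:Mul2,r2:12,r3:8,r4:Mul1,r5:Add2
cycle 14: - // r0:36,r1:Mul2,r2:12,r3:8,r4:Mul1,r5:Add2
cycle 15: - // r0:36,r1:Mul2,r2:12,r3:8,r4:Mul1,r5:Add2
cycle 16: CDB Mul1=540 // r0:36,r1:Mul2,r2:12,r3:8,r4:540,r5:Add2
cycle 17: CDB Mul2=360 // r0:36,r1:360,r2:12,r3:8,r4:540,r5:Add2
cycle 18: - // r0:36,r1:360,r2:12,r3:8,r4:540,r5:Add2

STATUS = VALUE 540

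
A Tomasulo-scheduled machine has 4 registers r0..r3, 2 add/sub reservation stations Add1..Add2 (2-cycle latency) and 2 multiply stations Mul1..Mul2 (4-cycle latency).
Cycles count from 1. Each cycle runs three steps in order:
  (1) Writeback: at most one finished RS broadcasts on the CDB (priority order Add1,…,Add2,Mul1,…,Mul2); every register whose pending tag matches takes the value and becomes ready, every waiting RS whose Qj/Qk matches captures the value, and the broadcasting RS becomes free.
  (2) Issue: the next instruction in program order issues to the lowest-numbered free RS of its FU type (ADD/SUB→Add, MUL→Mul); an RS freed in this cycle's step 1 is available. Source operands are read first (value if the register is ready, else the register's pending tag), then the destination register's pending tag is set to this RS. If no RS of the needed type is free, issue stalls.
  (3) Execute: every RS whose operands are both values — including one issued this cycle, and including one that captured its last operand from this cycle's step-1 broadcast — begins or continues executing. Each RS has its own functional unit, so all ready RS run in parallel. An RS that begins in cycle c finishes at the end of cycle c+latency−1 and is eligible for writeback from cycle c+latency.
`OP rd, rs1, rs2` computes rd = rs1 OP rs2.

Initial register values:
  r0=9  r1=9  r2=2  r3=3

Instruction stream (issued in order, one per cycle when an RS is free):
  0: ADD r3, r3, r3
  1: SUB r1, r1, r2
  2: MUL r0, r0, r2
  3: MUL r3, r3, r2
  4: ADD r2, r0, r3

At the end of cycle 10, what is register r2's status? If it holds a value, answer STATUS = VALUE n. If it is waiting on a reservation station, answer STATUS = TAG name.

c1: issue ADD r3<-Add1 | r0:9,r1:9,r2:2,r3:Add1
c2: issue SUB r1<-Add2 | r0:9,r1:Add2,r2:2,r3:Add1
c3: CDB Add1=6; issue MUL r0<-Mul1 | r0:Mul1,r1:Add2,r2:2,r3:6
c4: CDB Add2=7; issue MUL r3<-Mul2 | r0:Mul1,r1:7,r2:2,r3:Mul2
c5: issue ADD r2<-Add1 | r0:Mul1,r1:7,r2:Add1,r3:Mul2
c6: - | r0:Mul1,r1:7,r2:Add1,r3:Mul2
c7: CDB Mul1=18 | r0:18,r1:7,r2:Add1,r3:Mul2
c8: CDB Mul2=12 | r0:18,r1:7,r2:Add1,r3:12
c9: - | r0:18,r1:7,r2:Add1,r3:12
c10: CDB Add1=30 | r0:18,r1:7,r2:30,r3:12

STATUS = VALUE 30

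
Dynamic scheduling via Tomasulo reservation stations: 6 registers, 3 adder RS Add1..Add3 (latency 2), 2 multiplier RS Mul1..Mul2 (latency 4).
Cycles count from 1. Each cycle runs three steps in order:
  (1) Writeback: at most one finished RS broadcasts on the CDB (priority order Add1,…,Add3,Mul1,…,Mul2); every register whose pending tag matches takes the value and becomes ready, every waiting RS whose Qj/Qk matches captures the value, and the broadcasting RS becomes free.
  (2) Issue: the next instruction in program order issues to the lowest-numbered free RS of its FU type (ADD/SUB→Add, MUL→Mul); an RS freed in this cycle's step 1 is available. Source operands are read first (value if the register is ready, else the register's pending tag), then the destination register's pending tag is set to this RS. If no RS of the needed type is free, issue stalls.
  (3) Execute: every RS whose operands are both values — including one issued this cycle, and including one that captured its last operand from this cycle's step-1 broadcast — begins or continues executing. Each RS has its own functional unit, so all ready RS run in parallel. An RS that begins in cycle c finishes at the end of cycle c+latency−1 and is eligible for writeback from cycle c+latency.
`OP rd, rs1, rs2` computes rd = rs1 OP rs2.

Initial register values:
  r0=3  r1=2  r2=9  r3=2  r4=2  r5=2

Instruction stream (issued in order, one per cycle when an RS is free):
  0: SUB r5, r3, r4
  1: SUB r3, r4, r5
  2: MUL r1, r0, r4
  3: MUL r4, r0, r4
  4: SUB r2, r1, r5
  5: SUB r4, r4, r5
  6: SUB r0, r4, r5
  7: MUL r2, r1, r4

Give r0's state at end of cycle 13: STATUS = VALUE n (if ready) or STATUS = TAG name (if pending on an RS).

STATUS = VALUE 6

cycle 1: issue SUB r5<-Add1 // r0:3,r1:2,r2:9,r3:2,r4:2,r5:Add1
cycle 2: issue SUB r3<-Add2 // r0:3,r1:2,r2:9,r3:Add2,r4:2,r5:Add1
cycle 3: CDB Add1=0; issue MUL r1<-Mul1 // r0:3,r1:Mul1,r2:9,r3:Add2,r4:2,r5:0
cycle 4: issue MUL r4<-Mul2 // r0:3,r1:Mul1,r2:9,r3:Add2,r4:Mul2,r5:0
cycle 5: CDB Add2=2; issue SUB r2<-Add1 // r0:3,r1:Mul1,r2:Add1,r3:2,r4:Mul2,r5:0
cycle 6: issue SUB r4<-Add2 // r0:3,r1:Mul1,r2:Add1,r3:2,r4:Add2,r5:0
cycle 7: CDB Mul1=6; issue SUB r0<-Add3 // r0:Add3,r1:6,r2:Add1,r3:2,r4:Add2,r5:0
cycle 8: CDB Mul2=6; issue MUL r2<-Mul1 // r0:Add3,r1:6,r2:Mul1,r3:2,r4:Add2,r5:0
cycle 9: CDB Add1=6 // r0:Add3,r1:6,r2:Mul1,r3:2,r4:Add2,r5:0
cycle 10: CDB Add2=6 // r0:Add3,r1:6,r2:Mul1,r3:2,r4:6,r5:0
cycle 11: - // r0:Add3,r1:6,r2:Mul1,r3:2,r4:6,r5:0
cycle 12: CDB Add3=6 // r0:6,r1:6,r2:Mul1,r3:2,r4:6,r5:0
cycle 13: - // r0:6,r1:6,r2:Mul1,r3:2,r4:6,r5:0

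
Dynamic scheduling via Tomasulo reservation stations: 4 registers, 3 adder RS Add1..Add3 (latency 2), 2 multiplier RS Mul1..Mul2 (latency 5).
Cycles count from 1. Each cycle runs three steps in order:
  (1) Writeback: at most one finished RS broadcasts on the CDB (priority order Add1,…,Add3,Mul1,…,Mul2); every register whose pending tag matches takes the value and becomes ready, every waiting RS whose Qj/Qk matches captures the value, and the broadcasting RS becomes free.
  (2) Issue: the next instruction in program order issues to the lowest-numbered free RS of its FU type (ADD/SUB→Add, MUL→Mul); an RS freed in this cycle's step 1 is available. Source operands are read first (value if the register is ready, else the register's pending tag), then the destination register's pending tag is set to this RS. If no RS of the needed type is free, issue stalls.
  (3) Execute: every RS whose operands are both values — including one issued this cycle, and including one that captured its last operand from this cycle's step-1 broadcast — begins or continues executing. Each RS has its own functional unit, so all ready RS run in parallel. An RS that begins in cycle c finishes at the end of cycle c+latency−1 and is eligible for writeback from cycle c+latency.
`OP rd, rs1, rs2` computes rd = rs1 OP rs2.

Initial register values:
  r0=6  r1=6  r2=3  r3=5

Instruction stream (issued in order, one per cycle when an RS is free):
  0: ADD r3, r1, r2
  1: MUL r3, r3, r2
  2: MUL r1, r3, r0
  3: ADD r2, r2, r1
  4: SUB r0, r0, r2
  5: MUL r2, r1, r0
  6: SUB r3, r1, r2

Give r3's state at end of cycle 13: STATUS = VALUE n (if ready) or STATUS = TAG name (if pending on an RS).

c1: issue ADD r3<-Add1 | r0:6,r1:6,r2:3,r3:Add1
c2: issue MUL r3<-Mul1 | r0:6,r1:6,r2:3,r3:Mul1
c3: CDB Add1=9; issue MUL r1<-Mul2 | r0:6,r1:Mul2,r2:3,r3:Mul1
c4: issue ADD r2<-Add1 | r0:6,r1:Mul2,r2:Add1,r3:Mul1
c5: issue SUB r0<-Add2 | r0:Add2,r1:Mul2,r2:Add1,r3:Mul1
c6: stall | r0:Add2,r1:Mul2,r2:Add1,r3:Mul1
c7: stall | r0:Add2,r1:Mul2,r2:Add1,r3:Mul1
c8: CDB Mul1=27; issue MUL r2<-Mul1 | r0:Add2,r1:Mul2,r2:Mul1,r3:27
c9: issue SUB r3<-Add3 | r0:Add2,r1:Mul2,r2:Mul1,r3:Add3
c10: - | r0:Add2,r1:Mul2,r2:Mul1,r3:Add3
c11: - | r0:Add2,r1:Mul2,r2:Mul1,r3:Add3
c12: - | r0:Add2,r1:Mul2,r2:Mul1,r3:Add3
c13: CDB Mul2=162 | r0:Add2,r1:162,r2:Mul1,r3:Add3

STATUS = TAG Add3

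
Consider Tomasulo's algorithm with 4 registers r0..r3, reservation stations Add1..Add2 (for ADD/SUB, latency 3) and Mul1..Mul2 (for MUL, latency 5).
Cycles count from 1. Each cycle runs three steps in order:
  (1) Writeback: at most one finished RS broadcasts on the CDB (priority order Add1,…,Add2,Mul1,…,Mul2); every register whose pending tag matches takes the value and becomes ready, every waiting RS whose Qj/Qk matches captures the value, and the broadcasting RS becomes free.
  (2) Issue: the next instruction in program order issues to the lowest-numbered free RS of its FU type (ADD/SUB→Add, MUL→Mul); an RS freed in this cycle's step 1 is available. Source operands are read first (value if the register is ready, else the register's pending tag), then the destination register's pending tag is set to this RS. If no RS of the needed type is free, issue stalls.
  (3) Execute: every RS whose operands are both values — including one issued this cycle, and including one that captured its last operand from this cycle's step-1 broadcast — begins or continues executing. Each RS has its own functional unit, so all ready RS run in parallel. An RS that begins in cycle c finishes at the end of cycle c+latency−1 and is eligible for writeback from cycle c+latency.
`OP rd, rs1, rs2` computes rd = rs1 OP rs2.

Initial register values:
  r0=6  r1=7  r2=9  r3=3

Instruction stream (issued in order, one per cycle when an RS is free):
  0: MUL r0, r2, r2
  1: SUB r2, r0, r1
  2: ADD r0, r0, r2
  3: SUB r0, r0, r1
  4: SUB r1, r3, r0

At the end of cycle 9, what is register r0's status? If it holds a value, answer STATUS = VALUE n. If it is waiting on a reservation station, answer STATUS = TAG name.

c1: issue MUL r0<-Mul1 | r0:Mul1,r1:7,r2:9,r3:3
c2: issue SUB r2<-Add1 | r0:Mul1,r1:7,r2:Add1,r3:3
c3: issue ADD r0<-Add2 | r0:Add2,r1:7,r2:Add1,r3:3
c4: stall | r0:Add2,r1:7,r2:Add1,r3:3
c5: stall | r0:Add2,r1:7,r2:Add1,r3:3
c6: CDB Mul1=81; stall | r0:Add2,r1:7,r2:Add1,r3:3
c7: stall | r0:Add2,r1:7,r2:Add1,r3:3
c8: stall | r0:Add2,r1:7,r2:Add1,r3:3
c9: CDB Add1=74; issue SUB r0<-Add1 | r0:Add1,r1:7,r2:74,r3:3

STATUS = TAG Add1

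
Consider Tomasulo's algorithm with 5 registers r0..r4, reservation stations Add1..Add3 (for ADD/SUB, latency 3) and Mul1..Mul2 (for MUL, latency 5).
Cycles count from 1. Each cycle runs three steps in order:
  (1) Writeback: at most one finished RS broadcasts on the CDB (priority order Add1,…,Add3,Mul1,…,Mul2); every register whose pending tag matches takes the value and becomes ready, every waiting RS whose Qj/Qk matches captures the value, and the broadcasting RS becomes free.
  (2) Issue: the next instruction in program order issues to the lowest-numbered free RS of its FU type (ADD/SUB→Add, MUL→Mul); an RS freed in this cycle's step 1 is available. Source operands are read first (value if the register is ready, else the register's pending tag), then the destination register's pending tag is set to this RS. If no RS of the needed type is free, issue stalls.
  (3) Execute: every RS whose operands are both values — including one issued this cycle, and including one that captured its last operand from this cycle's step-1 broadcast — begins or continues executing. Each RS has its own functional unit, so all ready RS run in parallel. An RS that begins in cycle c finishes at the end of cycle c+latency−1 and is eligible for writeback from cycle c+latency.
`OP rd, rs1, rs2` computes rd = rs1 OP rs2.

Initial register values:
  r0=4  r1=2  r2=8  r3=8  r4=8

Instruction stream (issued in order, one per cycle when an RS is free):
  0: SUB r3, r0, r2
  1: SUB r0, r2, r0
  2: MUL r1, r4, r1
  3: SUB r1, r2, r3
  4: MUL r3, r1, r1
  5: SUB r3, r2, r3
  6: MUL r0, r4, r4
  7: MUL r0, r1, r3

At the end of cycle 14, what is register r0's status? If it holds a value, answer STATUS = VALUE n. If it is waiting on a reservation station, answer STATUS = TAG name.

cycle 1: issue SUB r3<-Add1 // r0:4,r1:2,r2:8,r3:Add1,r4:8
cycle 2: issue SUB r0<-Add2 // r0:Add2,r1:2,r2:8,r3:Add1,r4:8
cycle 3: issue MUL r1<-Mul1 // r0:Add2,r1:Mul1,r2:8,r3:Add1,r4:8
cycle 4: CDB Add1=-4; issue SUB r1<-Add1 // r0:Add2,r1:Add1,r2:8,r3:-4,r4:8
cycle 5: CDB Add2=4; issue MUL r3<-Mul2 // r0:4,r1:Add1,r2:8,r3:Mul2,r4:8
cycle 6: issue SUB r3<-Add2 // r0:4,r1:Add1,r2:8,r3:Add2,r4:8
cycle 7: CDB Add1=12; stall // r0:4,r1:12,r2:8,r3:Add2,r4:8
cycle 8: CDB Mul1=16; issue MUL r0<-Mul1 // r0:Mul1,r1:12,r2:8,r3:Add2,r4:8
cycle 9: stall // r0:Mul1,r1:12,r2:8,r3:Add2,r4:8
cycle 10: stall // r0:Mul1,r1:12,r2:8,r3:Add2,r4:8
cycle 11: stall // r0:Mul1,r1:12,r2:8,r3:Add2,r4:8
cycle 12: CDB Mul2=144; issue MUL r0<-Mul2 // r0:Mul2,r1:12,r2:8,r3:Add2,r4:8
cycle 13: CDB Mul1=64 // r0:Mul2,r1:12,r2:8,r3:Add2,r4:8
cycle 14: - // r0:Mul2,r1:12,r2:8,r3:Add2,r4:8

STATUS = TAG Mul2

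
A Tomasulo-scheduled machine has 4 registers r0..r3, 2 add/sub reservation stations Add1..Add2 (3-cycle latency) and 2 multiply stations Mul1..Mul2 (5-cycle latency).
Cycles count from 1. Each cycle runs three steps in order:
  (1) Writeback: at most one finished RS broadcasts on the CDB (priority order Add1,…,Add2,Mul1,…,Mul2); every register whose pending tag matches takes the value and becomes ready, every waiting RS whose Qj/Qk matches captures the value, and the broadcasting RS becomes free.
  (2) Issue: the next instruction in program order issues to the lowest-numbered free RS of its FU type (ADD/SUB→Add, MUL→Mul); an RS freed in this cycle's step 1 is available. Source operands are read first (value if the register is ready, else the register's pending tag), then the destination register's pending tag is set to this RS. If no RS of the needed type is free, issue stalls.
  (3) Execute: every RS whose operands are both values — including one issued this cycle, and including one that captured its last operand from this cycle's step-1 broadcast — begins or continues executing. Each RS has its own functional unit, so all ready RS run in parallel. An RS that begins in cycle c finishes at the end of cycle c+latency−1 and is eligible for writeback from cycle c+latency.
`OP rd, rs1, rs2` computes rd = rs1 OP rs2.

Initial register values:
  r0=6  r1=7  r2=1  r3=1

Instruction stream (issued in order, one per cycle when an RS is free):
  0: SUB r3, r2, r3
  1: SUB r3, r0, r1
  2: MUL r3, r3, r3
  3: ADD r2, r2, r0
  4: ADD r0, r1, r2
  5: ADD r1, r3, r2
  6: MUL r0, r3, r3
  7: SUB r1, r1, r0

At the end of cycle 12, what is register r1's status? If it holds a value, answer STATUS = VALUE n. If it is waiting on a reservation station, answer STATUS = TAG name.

cycle 1: issue SUB r3<-Add1 // r0:6,r1:7,r2:1,r3:Add1
cycle 2: issue SUB r3<-Add2 // r0:6,r1:7,r2:1,r3:Add2
cycle 3: issue MUL r3<-Mul1 // r0:6,r1:7,r2:1,r3:Mul1
cycle 4: CDB Add1=0; issue ADD r2<-Add1 // r0:6,r1:7,r2:Add1,r3:Mul1
cycle 5: CDB Add2=-1; issue ADD r0<-Add2 // r0:Add2,r1:7,r2:Add1,r3:Mul1
cycle 6: stall // r0:Add2,r1:7,r2:Add1,r3:Mul1
cycle 7: CDB Add1=7; issue ADD r1<-Add1 // r0:Add2,r1:Add1,r2:7,r3:Mul1
cycle 8: issue MUL r0<-Mul2 // r0:Mul2,r1:Add1,r2:7,r3:Mul1
cycle 9: stall // r0:Mul2,r1:Add1,r2:7,r3:Mul1
cycle 10: CDB Add2=14; issue SUB r1<-Add2 // r0:Mul2,r1:Add2,r2:7,r3:Mul1
cycle 11: CDB Mul1=1 // r0:Mul2,r1:Add2,r2:7,r3:1
cycle 12: - // r0:Mul2,r1:Add2,r2:7,r3:1

STATUS = TAG Add2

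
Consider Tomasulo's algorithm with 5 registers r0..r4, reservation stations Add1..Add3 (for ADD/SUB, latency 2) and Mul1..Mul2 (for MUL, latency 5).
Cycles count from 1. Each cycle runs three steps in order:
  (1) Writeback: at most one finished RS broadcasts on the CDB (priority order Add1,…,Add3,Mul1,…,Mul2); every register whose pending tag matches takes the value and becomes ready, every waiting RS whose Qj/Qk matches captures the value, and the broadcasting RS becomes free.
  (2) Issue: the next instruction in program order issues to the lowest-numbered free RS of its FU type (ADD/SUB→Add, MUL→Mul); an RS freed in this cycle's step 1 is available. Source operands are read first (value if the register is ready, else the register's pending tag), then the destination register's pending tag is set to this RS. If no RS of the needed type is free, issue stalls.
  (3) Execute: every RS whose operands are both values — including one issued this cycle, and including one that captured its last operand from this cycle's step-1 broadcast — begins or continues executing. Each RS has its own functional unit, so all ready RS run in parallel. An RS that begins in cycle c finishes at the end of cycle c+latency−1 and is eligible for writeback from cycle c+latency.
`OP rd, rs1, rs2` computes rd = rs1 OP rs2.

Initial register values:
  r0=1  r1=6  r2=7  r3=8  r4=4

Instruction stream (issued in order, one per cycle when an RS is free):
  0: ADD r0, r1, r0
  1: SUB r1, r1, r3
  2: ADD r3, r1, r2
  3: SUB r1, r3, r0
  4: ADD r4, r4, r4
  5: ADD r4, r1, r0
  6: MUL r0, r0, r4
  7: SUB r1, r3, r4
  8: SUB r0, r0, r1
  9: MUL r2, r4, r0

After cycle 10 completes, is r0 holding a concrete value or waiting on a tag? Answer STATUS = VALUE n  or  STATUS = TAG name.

cycle 1: issue ADD r0<-Add1 // r0:Add1,r1:6,r2:7,r3:8,r4:4
cycle 2: issue SUB r1<-Add2 // r0:Add1,r1:Add2,r2:7,r3:8,r4:4
cycle 3: CDB Add1=7; issue ADD r3<-Add1 // r0:7,r1:Add2,r2:7,r3:Add1,r4:4
cycle 4: CDB Add2=-2; issue SUB r1<-Add2 // r0:7,r1:Add2,r2:7,r3:Add1,r4:4
cycle 5: issue ADD r4<-Add3 // r0:7,r1:Add2,r2:7,r3:Add1,r4:Add3
cycle 6: CDB Add1=5; issue ADD r4<-Add1 // r0:7,r1:Add2,r2:7,r3:5,r4:Add1
cycle 7: CDB Add3=8; issue MUL r0<-Mul1 // r0:Mul1,r1:Add2,r2:7,r3:5,r4:Add1
cycle 8: CDB Add2=-2; issue SUB r1<-Add2 // r0:Mul1,r1:Add2,r2:7,r3:5,r4:Add1
cycle 9: issue SUB r0<-Add3 // r0:Add3,r1:Add2,r2:7,r3:5,r4:Add1
cycle 10: CDB Add1=5; issue MUL r2<-Mul2 // r0:Add3,r1:Add2,r2:Mul2,r3:5,r4:5

STATUS = TAG Add3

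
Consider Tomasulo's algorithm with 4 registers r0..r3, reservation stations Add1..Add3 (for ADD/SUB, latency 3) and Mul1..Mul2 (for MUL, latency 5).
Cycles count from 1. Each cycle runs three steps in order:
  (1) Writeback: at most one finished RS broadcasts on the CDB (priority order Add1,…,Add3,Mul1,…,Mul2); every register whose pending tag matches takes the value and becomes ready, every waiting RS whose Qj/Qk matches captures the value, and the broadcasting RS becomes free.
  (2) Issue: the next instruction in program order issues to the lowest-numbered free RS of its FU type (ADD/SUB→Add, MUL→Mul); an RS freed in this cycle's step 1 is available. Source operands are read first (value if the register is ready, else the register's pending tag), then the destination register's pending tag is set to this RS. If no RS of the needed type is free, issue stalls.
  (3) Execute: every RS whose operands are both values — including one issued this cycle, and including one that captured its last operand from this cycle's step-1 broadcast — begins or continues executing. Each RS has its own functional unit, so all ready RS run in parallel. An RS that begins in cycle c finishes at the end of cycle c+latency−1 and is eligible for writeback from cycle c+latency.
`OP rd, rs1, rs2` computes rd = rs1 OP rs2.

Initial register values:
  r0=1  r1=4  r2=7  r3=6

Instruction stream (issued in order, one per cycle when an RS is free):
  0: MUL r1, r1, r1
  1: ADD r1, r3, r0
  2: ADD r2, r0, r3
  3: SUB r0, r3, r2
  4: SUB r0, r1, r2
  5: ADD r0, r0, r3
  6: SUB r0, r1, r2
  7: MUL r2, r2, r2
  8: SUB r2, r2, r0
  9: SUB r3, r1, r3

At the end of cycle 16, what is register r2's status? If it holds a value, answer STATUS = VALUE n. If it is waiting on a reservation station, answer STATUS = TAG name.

c1: issue MUL r1<-Mul1 | r0:1,r1:Mul1,r2:7,r3:6
c2: issue ADD r1<-Add1 | r0:1,r1:Add1,r2:7,r3:6
c3: issue ADD r2<-Add2 | r0:1,r1:Add1,r2:Add2,r3:6
c4: issue SUB r0<-Add3 | r0:Add3,r1:Add1,r2:Add2,r3:6
c5: CDB Add1=7; issue SUB r0<-Add1 | r0:Add1,r1:7,r2:Add2,r3:6
c6: CDB Add2=7; issue ADD r0<-Add2 | r0:Add2,r1:7,r2:7,r3:6
c7: CDB Mul1=16; stall | r0:Add2,r1:7,r2:7,r3:6
c8: stall | r0:Add2,r1:7,r2:7,r3:6
c9: CDB Add1=0; issue SUB r0<-Add1 | r0:Add1,r1:7,r2:7,r3:6
c10: CDB Add3=-1; issue MUL r2<-Mul1 | r0:Add1,r1:7,r2:Mul1,r3:6
c11: issue SUB r2<-Add3 | r0:Add1,r1:7,r2:Add3,r3:6
c12: CDB Add1=0; issue SUB r3<-Add1 | r0:0,r1:7,r2:Add3,r3:Add1
c13: CDB Add2=6 | r0:0,r1:7,r2:Add3,r3:Add1
c14: - | r0:0,r1:7,r2:Add3,r3:Add1
c15: CDB Add1=1 | r0:0,r1:7,r2:Add3,r3:1
c16: CDB Mul1=49 | r0:0,r1:7,r2:Add3,r3:1

STATUS = TAG Add3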